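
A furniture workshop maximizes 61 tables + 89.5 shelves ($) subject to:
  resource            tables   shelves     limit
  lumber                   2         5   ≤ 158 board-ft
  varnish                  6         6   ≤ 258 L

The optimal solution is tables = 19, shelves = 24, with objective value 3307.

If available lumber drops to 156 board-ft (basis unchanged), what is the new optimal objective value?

Both lumber and varnish are binding at x*.
From A_Bᵀ y = c: 2·y_lumber + 6·y_varnish = 61; 5·y_lumber + 6·y_varnish = 89.5.
This yields shadow prices y_lumber = 9.5, y_varnish = 7.
Δz = y_lumber·Δb = 9.5 × (-2) = -19, so new z* = 3307 − 19 = 3288.

3288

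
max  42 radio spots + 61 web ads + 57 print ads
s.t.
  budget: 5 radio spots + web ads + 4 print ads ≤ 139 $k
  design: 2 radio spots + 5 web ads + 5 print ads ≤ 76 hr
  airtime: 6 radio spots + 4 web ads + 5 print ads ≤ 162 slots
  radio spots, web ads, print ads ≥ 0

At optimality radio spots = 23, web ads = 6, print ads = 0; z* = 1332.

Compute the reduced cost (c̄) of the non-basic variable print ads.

-8

Check each constraint at x*: budget 121/139 (slack 18); design 76/76 (tight); airtime 162/162 (tight).
By complementary slackness, y = 0 for the non-binding constraint.
From A_Bᵀ y = c: 2·y_design + 6·y_airtime = 42; 5·y_design + 4·y_airtime = 61.
Solving: y_design = 9, y_airtime = 4.
Reduced cost of print ads: c₃ − yᵀa₃ = 57 − (9·5 + 4·5) = 57 − 65 = -8.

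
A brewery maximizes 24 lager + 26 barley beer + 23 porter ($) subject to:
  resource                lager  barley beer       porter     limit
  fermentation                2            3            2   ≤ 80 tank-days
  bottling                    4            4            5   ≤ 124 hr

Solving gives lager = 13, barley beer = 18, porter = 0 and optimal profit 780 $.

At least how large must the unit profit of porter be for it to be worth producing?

29

Check each constraint at x*: fermentation 80/80 (tight); bottling 124/124 (tight).
From A_Bᵀ y = c: 2·y_fermentation + 4·y_bottling = 24; 3·y_fermentation + 4·y_bottling = 26.
Solving: y_fermentation = 2, y_bottling = 5.
porter enters the basis when its profit ≥ yᵀa₃ = 2·2 + 5·5 = 29.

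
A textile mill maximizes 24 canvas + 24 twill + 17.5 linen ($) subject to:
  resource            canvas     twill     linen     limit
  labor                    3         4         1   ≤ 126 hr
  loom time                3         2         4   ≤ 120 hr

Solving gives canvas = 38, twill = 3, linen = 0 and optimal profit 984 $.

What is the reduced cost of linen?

At the optimum: labor uses 126 of 126 (binding); loom time uses 120 of 120 (binding).
The binding rows give the dual system: 3·y_labor + 3·y_loom time = 24 and 4·y_labor + 2·y_loom time = 24.
→ y_labor = 4 and y_loom time = 4.
Reduced cost of linen: c₃ − yᵀa₃ = 17.5 − (4·1 + 4·4) = 17.5 − 20 = -2.5.

-2.5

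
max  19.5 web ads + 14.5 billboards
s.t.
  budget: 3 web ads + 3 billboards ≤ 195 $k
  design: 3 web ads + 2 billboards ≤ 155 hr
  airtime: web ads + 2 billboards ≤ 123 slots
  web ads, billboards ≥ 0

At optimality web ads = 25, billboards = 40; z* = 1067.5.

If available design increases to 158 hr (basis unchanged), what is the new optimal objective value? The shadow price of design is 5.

1082.5

Δb = 3, so new z* = 1067.5 + (5)·(3) = 1067.5 + 15 = 1082.5.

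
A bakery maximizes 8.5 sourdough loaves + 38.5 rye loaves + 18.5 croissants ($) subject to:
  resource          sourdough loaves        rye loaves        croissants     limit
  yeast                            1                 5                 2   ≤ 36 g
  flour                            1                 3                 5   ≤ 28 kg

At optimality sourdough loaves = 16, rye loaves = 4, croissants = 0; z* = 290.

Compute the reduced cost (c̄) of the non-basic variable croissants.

-4.5

Check each constraint at x*: yeast 36/36 (tight); flour 28/28 (tight).
Dual feasibility on the basic columns requires 1·y_yeast + 1·y_flour = 8.5, 5·y_yeast + 3·y_flour = 38.5.
This yields shadow prices y_yeast = 6.5, y_flour = 2.
Reduced cost of croissants: c₃ − yᵀa₃ = 18.5 − (6.5·2 + 2·5) = 18.5 − 23 = -4.5.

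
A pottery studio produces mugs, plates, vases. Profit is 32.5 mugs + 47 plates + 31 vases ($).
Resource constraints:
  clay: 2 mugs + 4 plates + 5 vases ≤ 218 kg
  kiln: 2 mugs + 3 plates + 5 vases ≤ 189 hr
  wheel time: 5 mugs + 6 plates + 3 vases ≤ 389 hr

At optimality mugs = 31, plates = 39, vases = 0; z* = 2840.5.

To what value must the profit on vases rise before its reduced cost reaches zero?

38.5

At the optimum: clay uses 218 of 218 (binding); kiln uses 179 of 189 (slack = 10); wheel time uses 389 of 389 (binding).
By complementary slackness, y = 0 for the non-binding constraint.
Dual feasibility on the basic columns requires 2·y_clay + 5·y_wheel time = 32.5, 4·y_clay + 6·y_wheel time = 47.
Solving: y_clay = 5, y_wheel time = 4.5.
vases enters the basis when its profit ≥ yᵀa₃ = 5·5 + 4.5·3 = 38.5.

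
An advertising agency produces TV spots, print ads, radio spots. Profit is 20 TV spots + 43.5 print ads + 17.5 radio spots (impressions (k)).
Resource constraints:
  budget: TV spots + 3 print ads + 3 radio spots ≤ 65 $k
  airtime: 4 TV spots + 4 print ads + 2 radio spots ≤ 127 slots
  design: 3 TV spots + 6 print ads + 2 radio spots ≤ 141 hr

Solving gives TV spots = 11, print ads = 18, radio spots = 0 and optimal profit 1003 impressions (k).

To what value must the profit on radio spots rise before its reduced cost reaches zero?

At the optimum: budget uses 65 of 65 (binding); airtime uses 116 of 127 (slack = 11); design uses 141 of 141 (binding).
By complementary slackness, y = 0 for the non-binding constraint.
From A_Bᵀ y = c: 1·y_budget + 3·y_design = 20; 3·y_budget + 6·y_design = 43.5.
Solving: y_budget = 3.5, y_design = 5.5.
radio spots enters the basis when its profit ≥ yᵀa₃ = 3.5·3 + 5.5·2 = 21.5.

21.5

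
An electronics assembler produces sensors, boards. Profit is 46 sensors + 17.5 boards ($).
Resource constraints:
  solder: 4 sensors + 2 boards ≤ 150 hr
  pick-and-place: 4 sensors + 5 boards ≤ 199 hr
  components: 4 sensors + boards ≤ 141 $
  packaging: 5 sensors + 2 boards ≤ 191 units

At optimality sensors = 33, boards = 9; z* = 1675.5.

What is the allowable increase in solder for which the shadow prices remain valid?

5.5

Binding constraints: solder, components. The basis is B = [[4,2],[4,1]] with det -4.
Per unit increase in solder, x* moves by d = (-0.25, 1).
The basis stays optimal until pick-and-place becomes binding; allowable increase = 5.5 hr.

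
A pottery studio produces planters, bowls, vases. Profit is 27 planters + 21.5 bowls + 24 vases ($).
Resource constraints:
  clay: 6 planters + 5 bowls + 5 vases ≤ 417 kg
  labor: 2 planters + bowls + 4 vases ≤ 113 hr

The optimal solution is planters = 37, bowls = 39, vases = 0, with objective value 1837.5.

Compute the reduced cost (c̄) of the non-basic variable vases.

-2

Check each constraint at x*: clay 417/417 (tight); labor 113/113 (tight).
From A_Bᵀ y = c: 6·y_clay + 2·y_labor = 27; 5·y_clay + 1·y_labor = 21.5.
This yields shadow prices y_clay = 4, y_labor = 1.5.
Reduced cost of vases: c₃ − yᵀa₃ = 24 − (4·5 + 1.5·4) = 24 − 26 = -2.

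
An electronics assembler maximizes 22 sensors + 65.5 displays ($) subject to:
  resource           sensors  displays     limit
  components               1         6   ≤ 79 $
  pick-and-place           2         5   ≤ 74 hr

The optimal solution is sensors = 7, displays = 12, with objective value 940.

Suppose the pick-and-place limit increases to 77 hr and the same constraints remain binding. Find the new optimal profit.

Both components and pick-and-place are binding at x*.
From A_Bᵀ y = c: 1·y_components + 2·y_pick-and-place = 22; 6·y_components + 5·y_pick-and-place = 65.5.
Solving: y_components = 3, y_pick-and-place = 9.5.
Δz = y_pick-and-place·Δb = 9.5 × (3) = 28.5, so new z* = 940 + 28.5 = 968.5.

968.5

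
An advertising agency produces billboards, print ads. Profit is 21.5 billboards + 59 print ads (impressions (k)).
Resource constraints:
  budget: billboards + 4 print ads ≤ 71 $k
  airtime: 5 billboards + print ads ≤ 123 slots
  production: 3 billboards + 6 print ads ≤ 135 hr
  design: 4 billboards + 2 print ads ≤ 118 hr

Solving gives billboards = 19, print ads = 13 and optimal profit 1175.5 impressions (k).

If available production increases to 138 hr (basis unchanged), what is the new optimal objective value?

Check each constraint at x*: budget 71/71 (tight); airtime 108/123 (slack 15); production 135/135 (tight); design 102/118 (slack 16).
Since airtime, design are not tight, their duals are 0.
Dual feasibility on the basic columns requires 1·y_budget + 3·y_production = 21.5, 4·y_budget + 6·y_production = 59.
→ y_budget = 8 and y_production = 4.5.
Δz = y_production·Δb = 4.5 × (3) = 13.5, so new z* = 1175.5 + 13.5 = 1189.

1189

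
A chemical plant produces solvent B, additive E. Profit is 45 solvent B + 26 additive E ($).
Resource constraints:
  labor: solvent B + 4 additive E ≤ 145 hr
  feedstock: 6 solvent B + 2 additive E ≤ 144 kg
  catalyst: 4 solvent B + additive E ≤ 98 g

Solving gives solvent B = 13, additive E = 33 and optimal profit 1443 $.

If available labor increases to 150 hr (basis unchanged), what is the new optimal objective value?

At the optimum: labor uses 145 of 145 (binding); feedstock uses 144 of 144 (binding); catalyst uses 85 of 98 (slack = 13).
Slack constraints have shadow price 0 (complementary slackness).
Dual feasibility on the basic columns requires 1·y_labor + 6·y_feedstock = 45, 4·y_labor + 2·y_feedstock = 26.
→ y_labor = 3 and y_feedstock = 7.
Δz = y_labor·Δb = 3 × (5) = 15, so new z* = 1443 + 15 = 1458.

1458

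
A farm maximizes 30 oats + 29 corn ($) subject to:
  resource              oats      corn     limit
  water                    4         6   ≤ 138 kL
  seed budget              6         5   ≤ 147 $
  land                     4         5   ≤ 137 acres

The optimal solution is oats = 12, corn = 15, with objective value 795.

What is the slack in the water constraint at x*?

water used = 4·12 + 6·15 = 138; slack = 138 − 138 = 0.

0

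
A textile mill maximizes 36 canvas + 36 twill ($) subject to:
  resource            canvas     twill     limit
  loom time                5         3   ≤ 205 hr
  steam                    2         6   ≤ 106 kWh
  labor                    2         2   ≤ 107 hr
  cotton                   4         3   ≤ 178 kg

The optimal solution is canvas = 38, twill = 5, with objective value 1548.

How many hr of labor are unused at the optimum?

labor used = 2·38 + 2·5 = 86; slack = 107 − 86 = 21.

21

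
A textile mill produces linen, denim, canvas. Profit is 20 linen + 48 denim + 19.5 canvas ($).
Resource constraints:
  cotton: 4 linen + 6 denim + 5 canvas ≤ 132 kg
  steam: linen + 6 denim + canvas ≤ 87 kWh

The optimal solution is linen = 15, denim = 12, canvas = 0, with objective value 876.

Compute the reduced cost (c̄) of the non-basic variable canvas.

-4.5

Both cotton and steam are binding at x*.
From A_Bᵀ y = c: 4·y_cotton + 1·y_steam = 20; 6·y_cotton + 6·y_steam = 48.
→ y_cotton = 4 and y_steam = 4.
Reduced cost of canvas: c₃ − yᵀa₃ = 19.5 − (4·5 + 4·1) = 19.5 − 24 = -4.5.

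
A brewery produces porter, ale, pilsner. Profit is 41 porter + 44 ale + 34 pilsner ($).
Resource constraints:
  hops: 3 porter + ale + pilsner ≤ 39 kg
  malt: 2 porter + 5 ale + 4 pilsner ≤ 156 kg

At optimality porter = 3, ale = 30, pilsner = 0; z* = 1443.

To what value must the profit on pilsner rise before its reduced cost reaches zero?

Both hops and malt are binding at x*.
Dual feasibility on the basic columns requires 3·y_hops + 2·y_malt = 41, 1·y_hops + 5·y_malt = 44.
→ y_hops = 9 and y_malt = 7.
pilsner enters the basis when its profit ≥ yᵀa₃ = 9·1 + 7·4 = 37.

37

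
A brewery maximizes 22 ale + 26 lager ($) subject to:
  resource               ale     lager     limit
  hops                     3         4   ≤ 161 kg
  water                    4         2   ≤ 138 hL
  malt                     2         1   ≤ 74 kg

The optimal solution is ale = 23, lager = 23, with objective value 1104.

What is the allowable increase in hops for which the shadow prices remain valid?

Binding constraints: hops, water. The basis is B = [[3,4],[4,2]] with det -10.
Per unit increase in hops, x* moves by d = (-0.2, 0.4).
The basis stays optimal until ale reaches 0; allowable increase = 115 kg.

115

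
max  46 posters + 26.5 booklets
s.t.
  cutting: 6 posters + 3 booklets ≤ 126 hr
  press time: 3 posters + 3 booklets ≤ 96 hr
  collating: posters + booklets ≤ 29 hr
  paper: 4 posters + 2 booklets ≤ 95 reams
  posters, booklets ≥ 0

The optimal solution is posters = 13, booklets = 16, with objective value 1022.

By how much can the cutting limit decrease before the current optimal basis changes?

39

Binding constraints: cutting, collating. The basis is B = [[6,3],[1,1]] with det 3.
Per unit decrease in cutting, x* moves by d = (-0.3333, 0.3333).
The basis stays optimal until posters reaches 0; allowable decrease = 39 hr.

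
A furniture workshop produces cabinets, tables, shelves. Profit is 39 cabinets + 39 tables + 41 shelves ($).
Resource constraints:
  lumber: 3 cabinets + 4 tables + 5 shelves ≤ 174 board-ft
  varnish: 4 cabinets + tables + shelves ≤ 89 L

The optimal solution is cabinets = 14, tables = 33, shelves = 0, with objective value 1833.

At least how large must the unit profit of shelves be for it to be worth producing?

48

At the optimum: lumber uses 174 of 174 (binding); varnish uses 89 of 89 (binding).
From A_Bᵀ y = c: 3·y_lumber + 4·y_varnish = 39; 4·y_lumber + 1·y_varnish = 39.
This yields shadow prices y_lumber = 9, y_varnish = 3.
shelves enters the basis when its profit ≥ yᵀa₃ = 9·5 + 3·1 = 48.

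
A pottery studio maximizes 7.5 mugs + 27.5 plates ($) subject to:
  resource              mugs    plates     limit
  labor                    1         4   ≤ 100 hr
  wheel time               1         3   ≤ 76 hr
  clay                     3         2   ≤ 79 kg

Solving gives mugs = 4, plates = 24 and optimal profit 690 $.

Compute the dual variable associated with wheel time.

Check each constraint at x*: labor 100/100 (tight); wheel time 76/76 (tight); clay 60/79 (slack 19).
By complementary slackness, y = 0 for the non-binding constraint.
Dual feasibility on the basic columns requires 1·y_labor + 1·y_wheel time = 7.5, 4·y_labor + 3·y_wheel time = 27.5.
Solving: y_labor = 5, y_wheel time = 2.5.
Shadow price of wheel time = 2.5.

2.5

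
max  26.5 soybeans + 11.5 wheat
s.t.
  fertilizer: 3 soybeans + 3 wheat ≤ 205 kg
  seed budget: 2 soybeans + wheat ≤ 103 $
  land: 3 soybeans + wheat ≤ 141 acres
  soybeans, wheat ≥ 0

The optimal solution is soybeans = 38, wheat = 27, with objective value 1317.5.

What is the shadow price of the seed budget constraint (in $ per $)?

At the optimum: fertilizer uses 195 of 205 (slack = 10); seed budget uses 103 of 103 (binding); land uses 141 of 141 (binding).
By complementary slackness, y = 0 for the non-binding constraint.
Dual feasibility on the basic columns requires 2·y_seed budget + 3·y_land = 26.5, 1·y_seed budget + 1·y_land = 11.5.
→ y_seed budget = 8 and y_land = 3.5.
Shadow price of seed budget = 8.

8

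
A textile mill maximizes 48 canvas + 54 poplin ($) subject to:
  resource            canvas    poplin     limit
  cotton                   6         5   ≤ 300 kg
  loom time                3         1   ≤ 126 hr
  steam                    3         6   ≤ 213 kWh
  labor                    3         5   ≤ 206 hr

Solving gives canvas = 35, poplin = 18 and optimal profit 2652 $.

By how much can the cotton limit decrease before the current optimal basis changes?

Binding constraints: cotton, steam. The basis is B = [[6,5],[3,6]] with det 21.
Per unit decrease in cotton, x* moves by d = (-0.2857, 0.1429).
The basis stays optimal until canvas reaches 0; allowable decrease = 122.5 kg.

122.5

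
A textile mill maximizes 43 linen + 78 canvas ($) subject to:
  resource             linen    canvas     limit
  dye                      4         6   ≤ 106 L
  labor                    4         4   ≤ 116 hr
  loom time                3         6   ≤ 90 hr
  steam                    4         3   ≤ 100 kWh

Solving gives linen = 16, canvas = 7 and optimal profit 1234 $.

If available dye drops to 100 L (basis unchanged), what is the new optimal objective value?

Check each constraint at x*: dye 106/106 (tight); labor 92/116 (slack 24); loom time 90/90 (tight); steam 85/100 (slack 15).
By complementary slackness, y = 0 for the non-binding constraints.
From A_Bᵀ y = c: 4·y_dye + 3·y_loom time = 43; 6·y_dye + 6·y_loom time = 78.
→ y_dye = 4 and y_loom time = 9.
Δz = y_dye·Δb = 4 × (-6) = -24, so new z* = 1234 − 24 = 1210.

1210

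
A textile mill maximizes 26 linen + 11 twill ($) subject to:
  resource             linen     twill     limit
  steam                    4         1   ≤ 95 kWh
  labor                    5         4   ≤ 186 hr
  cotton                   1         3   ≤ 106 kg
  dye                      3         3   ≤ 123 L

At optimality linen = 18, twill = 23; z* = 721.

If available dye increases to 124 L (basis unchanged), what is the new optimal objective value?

At the optimum: steam uses 95 of 95 (binding); labor uses 182 of 186 (slack = 4); cotton uses 87 of 106 (slack = 19); dye uses 123 of 123 (binding).
Slack constraints have shadow price 0 (complementary slackness).
The binding rows give the dual system: 4·y_steam + 3·y_dye = 26 and 1·y_steam + 3·y_dye = 11.
Solving: y_steam = 5, y_dye = 2.
Δz = y_dye·Δb = 2 × (1) = 2, so new z* = 721 + 2 = 723.

723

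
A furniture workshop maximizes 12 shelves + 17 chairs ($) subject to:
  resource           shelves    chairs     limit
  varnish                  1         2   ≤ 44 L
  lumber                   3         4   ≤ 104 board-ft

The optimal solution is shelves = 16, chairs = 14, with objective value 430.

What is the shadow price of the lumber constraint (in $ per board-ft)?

3.5

At the optimum: varnish uses 44 of 44 (binding); lumber uses 104 of 104 (binding).
The binding rows give the dual system: 1·y_varnish + 3·y_lumber = 12 and 2·y_varnish + 4·y_lumber = 17.
Solving: y_varnish = 1.5, y_lumber = 3.5.
Shadow price of lumber = 3.5.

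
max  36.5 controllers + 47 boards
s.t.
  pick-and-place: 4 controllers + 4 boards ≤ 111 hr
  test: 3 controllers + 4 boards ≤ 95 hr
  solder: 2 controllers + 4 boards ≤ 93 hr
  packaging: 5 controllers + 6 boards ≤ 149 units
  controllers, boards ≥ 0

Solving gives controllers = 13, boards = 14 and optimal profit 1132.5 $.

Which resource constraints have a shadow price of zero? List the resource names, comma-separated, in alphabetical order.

pick-and-place, solder

pick-and-place: 108/111 (slack 3)
test: 95/95 (binding)
solder: 82/93 (slack 11)
packaging: 149/149 (binding)
By complementary slackness, a constraint with positive slack has shadow price 0 → pick-and-place, solder.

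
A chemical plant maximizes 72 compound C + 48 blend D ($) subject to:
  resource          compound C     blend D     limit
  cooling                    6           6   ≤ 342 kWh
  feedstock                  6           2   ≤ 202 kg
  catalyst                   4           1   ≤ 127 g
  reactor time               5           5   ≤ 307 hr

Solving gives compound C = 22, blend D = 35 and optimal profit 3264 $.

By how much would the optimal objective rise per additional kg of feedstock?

At the optimum: cooling uses 342 of 342 (binding); feedstock uses 202 of 202 (binding); catalyst uses 123 of 127 (slack = 4); reactor time uses 285 of 307 (slack = 22).
By complementary slackness, y = 0 for the non-binding constraints.
Dual feasibility on the basic columns requires 6·y_cooling + 6·y_feedstock = 72, 6·y_cooling + 2·y_feedstock = 48.
→ y_cooling = 6 and y_feedstock = 6.
Shadow price of feedstock = 6.

6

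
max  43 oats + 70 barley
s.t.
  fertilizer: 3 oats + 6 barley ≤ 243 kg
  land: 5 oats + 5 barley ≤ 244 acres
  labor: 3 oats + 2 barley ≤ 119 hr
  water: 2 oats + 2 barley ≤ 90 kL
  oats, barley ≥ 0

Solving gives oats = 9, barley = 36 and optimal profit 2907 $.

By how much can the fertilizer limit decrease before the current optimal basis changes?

Binding constraints: fertilizer, water. The basis is B = [[3,6],[2,2]] with det -6.
Per unit decrease in fertilizer, x* moves by d = (0.3333, -0.3333).
The basis stays optimal until labor becomes binding; allowable decrease = 60 kg.

60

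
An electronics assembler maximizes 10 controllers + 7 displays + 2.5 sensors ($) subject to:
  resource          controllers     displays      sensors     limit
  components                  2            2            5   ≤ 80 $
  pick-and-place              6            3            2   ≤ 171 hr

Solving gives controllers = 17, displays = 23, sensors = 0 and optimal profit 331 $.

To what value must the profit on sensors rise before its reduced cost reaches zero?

12

At the optimum: components uses 80 of 80 (binding); pick-and-place uses 171 of 171 (binding).
From A_Bᵀ y = c: 2·y_components + 6·y_pick-and-place = 10; 2·y_components + 3·y_pick-and-place = 7.
→ y_components = 2 and y_pick-and-place = 1.
sensors enters the basis when its profit ≥ yᵀa₃ = 2·5 + 1·2 = 12.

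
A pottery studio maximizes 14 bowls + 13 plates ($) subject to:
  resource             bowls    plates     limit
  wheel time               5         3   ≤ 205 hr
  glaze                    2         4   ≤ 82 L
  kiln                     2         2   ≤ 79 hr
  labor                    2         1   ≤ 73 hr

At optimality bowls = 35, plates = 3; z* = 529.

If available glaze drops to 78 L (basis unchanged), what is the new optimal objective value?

521

Check each constraint at x*: wheel time 184/205 (slack 21); glaze 82/82 (tight); kiln 76/79 (slack 3); labor 73/73 (tight).
Since wheel time, kiln are not tight, their duals are 0.
The binding rows give the dual system: 2·y_glaze + 2·y_labor = 14 and 4·y_glaze + 1·y_labor = 13.
This yields shadow prices y_glaze = 2, y_labor = 5.
Δz = y_glaze·Δb = 2 × (-4) = -8, so new z* = 529 − 8 = 521.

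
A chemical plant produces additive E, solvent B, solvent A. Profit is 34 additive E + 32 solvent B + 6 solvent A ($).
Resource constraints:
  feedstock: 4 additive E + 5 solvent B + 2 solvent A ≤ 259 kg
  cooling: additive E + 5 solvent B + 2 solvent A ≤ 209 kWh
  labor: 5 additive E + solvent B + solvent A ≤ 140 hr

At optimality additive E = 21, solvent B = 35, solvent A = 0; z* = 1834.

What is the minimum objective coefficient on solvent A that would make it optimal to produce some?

14

At the optimum: feedstock uses 259 of 259 (binding); cooling uses 196 of 209 (slack = 13); labor uses 140 of 140 (binding).
By complementary slackness, y = 0 for the non-binding constraint.
Dual feasibility on the basic columns requires 4·y_feedstock + 5·y_labor = 34, 5·y_feedstock + 1·y_labor = 32.
This yields shadow prices y_feedstock = 6, y_labor = 2.
solvent A enters the basis when its profit ≥ yᵀa₃ = 6·2 + 2·1 = 14.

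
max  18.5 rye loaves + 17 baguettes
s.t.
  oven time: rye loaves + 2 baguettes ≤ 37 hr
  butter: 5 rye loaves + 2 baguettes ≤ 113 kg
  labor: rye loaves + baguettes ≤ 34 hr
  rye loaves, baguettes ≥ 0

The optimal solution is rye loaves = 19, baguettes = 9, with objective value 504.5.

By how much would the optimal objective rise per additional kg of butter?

Binding: oven time and butter. Non-binding: labor (6 unused).
Slack constraints have shadow price 0 (complementary slackness).
Dual feasibility on the basic columns requires 1·y_oven time + 5·y_butter = 18.5, 2·y_oven time + 2·y_butter = 17.
→ y_oven time = 6 and y_butter = 2.5.
Shadow price of butter = 2.5.

2.5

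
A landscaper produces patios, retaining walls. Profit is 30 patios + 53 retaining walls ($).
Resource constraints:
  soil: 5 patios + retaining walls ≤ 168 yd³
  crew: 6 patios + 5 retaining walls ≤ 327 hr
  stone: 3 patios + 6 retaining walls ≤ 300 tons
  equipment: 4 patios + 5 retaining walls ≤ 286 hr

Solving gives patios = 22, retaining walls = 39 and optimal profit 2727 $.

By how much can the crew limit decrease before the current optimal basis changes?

77

Binding constraints: crew, stone. The basis is B = [[6,5],[3,6]] with det 21.
Per unit decrease in crew, x* moves by d = (-0.2857, 0.1429).
The basis stays optimal until patios reaches 0; allowable decrease = 77 hr.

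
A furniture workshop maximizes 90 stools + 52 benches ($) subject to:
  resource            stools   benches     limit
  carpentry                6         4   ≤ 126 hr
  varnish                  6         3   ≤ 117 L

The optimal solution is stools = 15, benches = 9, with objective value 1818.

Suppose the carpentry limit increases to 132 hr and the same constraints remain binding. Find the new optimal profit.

At the optimum: carpentry uses 126 of 126 (binding); varnish uses 117 of 117 (binding).
Dual feasibility on the basic columns requires 6·y_carpentry + 6·y_varnish = 90, 4·y_carpentry + 3·y_varnish = 52.
This yields shadow prices y_carpentry = 7, y_varnish = 8.
Δz = y_carpentry·Δb = 7 × (6) = 42, so new z* = 1818 + 42 = 1860.

1860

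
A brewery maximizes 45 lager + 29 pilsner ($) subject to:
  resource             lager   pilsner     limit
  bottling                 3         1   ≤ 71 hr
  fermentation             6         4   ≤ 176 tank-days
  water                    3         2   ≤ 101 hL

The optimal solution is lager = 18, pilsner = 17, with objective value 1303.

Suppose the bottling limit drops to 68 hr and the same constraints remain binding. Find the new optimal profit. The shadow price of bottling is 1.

Δb = -3, so new z* = 1303 + (1)·(-3) = 1303 − 3 = 1300.

1300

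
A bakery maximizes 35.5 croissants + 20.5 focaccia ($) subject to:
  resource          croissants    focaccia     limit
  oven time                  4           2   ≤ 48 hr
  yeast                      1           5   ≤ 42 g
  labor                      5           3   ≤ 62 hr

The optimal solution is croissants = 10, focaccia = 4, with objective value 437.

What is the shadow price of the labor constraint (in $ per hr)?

5.5

Binding: oven time and labor. Non-binding: yeast (12 unused).
Since yeast is not tight, its dual is 0.
The binding rows give the dual system: 4·y_oven time + 5·y_labor = 35.5 and 2·y_oven time + 3·y_labor = 20.5.
→ y_oven time = 2 and y_labor = 5.5.
Shadow price of labor = 5.5.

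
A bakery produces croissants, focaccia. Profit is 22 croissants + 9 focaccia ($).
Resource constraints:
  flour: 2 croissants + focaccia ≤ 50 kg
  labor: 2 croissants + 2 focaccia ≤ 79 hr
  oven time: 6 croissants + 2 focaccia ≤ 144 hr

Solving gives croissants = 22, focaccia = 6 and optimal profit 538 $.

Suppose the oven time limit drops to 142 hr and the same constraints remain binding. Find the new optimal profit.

Binding: flour and oven time. Non-binding: labor (23 unused).
Since labor is not tight, its dual is 0.
From A_Bᵀ y = c: 2·y_flour + 6·y_oven time = 22; 1·y_flour + 2·y_oven time = 9.
→ y_flour = 5 and y_oven time = 2.
Δz = y_oven time·Δb = 2 × (-2) = -4, so new z* = 538 − 4 = 534.

534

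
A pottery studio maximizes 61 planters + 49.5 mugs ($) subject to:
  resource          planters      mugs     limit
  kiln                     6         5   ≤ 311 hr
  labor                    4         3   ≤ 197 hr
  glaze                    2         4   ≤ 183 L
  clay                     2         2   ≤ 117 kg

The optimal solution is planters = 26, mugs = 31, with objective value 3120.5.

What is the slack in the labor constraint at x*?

labor used = 4·26 + 3·31 = 197; slack = 197 − 197 = 0.

0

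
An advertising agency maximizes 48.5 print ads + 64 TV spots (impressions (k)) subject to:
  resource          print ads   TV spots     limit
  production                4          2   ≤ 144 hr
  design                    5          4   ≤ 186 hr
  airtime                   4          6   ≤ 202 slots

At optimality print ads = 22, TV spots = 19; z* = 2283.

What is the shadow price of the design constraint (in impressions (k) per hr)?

Binding: design and airtime. Non-binding: production (18 unused).
Since production is not tight, its dual is 0.
From A_Bᵀ y = c: 5·y_design + 4·y_airtime = 48.5; 4·y_design + 6·y_airtime = 64.
This yields shadow prices y_design = 2.5, y_airtime = 9.
Shadow price of design = 2.5.

2.5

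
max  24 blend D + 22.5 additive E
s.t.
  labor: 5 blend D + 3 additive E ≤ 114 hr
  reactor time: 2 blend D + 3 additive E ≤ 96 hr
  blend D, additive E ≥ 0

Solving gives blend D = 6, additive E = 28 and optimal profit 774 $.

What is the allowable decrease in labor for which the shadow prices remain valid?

18

Binding constraints: labor, reactor time. The basis is B = [[5,3],[2,3]] with det 9.
Per unit decrease in labor, x* moves by d = (-0.3333, 0.2222).
The basis stays optimal until blend D reaches 0; allowable decrease = 18 hr.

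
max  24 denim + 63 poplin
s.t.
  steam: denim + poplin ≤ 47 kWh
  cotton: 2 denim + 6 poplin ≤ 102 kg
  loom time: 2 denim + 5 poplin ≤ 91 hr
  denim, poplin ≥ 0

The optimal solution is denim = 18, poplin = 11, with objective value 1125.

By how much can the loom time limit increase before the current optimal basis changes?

9

Binding constraints: cotton, loom time. The basis is B = [[2,6],[2,5]] with det -2.
Per unit increase in loom time, x* moves by d = (3, -1).
The basis stays optimal until steam becomes binding; allowable increase = 9 hr.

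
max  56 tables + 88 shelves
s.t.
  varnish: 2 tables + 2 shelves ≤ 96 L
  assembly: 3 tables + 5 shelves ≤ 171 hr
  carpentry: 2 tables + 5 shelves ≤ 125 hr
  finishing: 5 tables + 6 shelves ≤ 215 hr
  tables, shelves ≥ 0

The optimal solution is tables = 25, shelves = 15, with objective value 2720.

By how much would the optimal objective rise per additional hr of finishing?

8

Binding: carpentry and finishing. Non-binding: varnish (16 unused), assembly (21 unused).
By complementary slackness, y = 0 for the non-binding constraints.
Dual feasibility on the basic columns requires 2·y_carpentry + 5·y_finishing = 56, 5·y_carpentry + 6·y_finishing = 88.
→ y_carpentry = 8 and y_finishing = 8.
Shadow price of finishing = 8.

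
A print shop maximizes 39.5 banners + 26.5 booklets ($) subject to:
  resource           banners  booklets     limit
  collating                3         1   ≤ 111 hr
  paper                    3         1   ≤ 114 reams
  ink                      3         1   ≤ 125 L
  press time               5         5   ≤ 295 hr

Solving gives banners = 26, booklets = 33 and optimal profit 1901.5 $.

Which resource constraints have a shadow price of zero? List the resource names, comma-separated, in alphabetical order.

collating: 111/111 (binding)
paper: 111/114 (slack 3)
ink: 111/125 (slack 14)
press time: 295/295 (binding)
By complementary slackness, a constraint with positive slack has shadow price 0 → ink, paper.

ink, paper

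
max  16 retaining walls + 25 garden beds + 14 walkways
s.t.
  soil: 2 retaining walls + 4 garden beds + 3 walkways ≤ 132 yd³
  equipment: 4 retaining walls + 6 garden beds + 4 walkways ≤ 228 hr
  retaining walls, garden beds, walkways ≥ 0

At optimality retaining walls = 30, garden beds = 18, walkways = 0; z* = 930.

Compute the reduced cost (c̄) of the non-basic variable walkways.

-3

Check each constraint at x*: soil 132/132 (tight); equipment 228/228 (tight).
The binding rows give the dual system: 2·y_soil + 4·y_equipment = 16 and 4·y_soil + 6·y_equipment = 25.
Solving: y_soil = 1, y_equipment = 3.5.
Reduced cost of walkways: c₃ − yᵀa₃ = 14 − (1·3 + 3.5·4) = 14 − 17 = -3.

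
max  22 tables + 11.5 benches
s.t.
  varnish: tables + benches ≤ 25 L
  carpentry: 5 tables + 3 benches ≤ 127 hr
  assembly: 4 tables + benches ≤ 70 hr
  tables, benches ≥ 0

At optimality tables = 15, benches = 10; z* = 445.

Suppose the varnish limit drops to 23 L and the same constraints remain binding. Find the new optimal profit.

Binding: varnish and assembly. Non-binding: carpentry (22 unused).
Since carpentry is not tight, its dual is 0.
From A_Bᵀ y = c: 1·y_varnish + 4·y_assembly = 22; 1·y_varnish + 1·y_assembly = 11.5.
This yields shadow prices y_varnish = 8, y_assembly = 3.5.
Δz = y_varnish·Δb = 8 × (-2) = -16, so new z* = 445 − 16 = 429.

429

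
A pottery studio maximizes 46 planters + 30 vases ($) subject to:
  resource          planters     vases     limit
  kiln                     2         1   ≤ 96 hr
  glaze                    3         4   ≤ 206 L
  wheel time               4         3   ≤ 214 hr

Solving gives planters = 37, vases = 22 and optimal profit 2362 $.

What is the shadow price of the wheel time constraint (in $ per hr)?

7

Binding: kiln and wheel time. Non-binding: glaze (7 unused).
Since glaze is not tight, its dual is 0.
The binding rows give the dual system: 2·y_kiln + 4·y_wheel time = 46 and 1·y_kiln + 3·y_wheel time = 30.
Solving: y_kiln = 9, y_wheel time = 7.
Shadow price of wheel time = 7.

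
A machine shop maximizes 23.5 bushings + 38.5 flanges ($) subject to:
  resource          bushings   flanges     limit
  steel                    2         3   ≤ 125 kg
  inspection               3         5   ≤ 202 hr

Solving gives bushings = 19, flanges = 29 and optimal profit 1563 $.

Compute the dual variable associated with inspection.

6.5

At the optimum: steel uses 125 of 125 (binding); inspection uses 202 of 202 (binding).
From A_Bᵀ y = c: 2·y_steel + 3·y_inspection = 23.5; 3·y_steel + 5·y_inspection = 38.5.
Solving: y_steel = 2, y_inspection = 6.5.
Shadow price of inspection = 6.5.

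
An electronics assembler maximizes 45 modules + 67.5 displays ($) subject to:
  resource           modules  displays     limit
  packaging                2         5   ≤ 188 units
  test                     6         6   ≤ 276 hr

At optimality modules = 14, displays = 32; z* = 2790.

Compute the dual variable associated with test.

Check each constraint at x*: packaging 188/188 (tight); test 276/276 (tight).
From A_Bᵀ y = c: 2·y_packaging + 6·y_test = 45; 5·y_packaging + 6·y_test = 67.5.
→ y_packaging = 7.5 and y_test = 5.
Shadow price of test = 5.

5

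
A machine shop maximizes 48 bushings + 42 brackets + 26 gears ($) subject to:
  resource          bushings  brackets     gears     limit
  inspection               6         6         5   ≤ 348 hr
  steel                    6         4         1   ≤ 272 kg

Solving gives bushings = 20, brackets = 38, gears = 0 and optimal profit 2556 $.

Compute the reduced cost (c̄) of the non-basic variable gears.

-2

Check each constraint at x*: inspection 348/348 (tight); steel 272/272 (tight).
Dual feasibility on the basic columns requires 6·y_inspection + 6·y_steel = 48, 6·y_inspection + 4·y_steel = 42.
This yields shadow prices y_inspection = 5, y_steel = 3.
Reduced cost of gears: c₃ − yᵀa₃ = 26 − (5·5 + 3·1) = 26 − 28 = -2.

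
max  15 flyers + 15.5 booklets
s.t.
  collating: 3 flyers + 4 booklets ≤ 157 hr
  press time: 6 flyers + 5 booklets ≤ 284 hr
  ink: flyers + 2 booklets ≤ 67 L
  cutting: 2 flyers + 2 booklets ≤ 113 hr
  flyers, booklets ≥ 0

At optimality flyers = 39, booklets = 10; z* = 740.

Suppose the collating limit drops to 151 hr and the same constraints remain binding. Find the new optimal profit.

At the optimum: collating uses 157 of 157 (binding); press time uses 284 of 284 (binding); ink uses 59 of 67 (slack = 8); cutting uses 98 of 113 (slack = 15).
By complementary slackness, y = 0 for the non-binding constraints.
From A_Bᵀ y = c: 3·y_collating + 6·y_press time = 15; 4·y_collating + 5·y_press time = 15.5.
This yields shadow prices y_collating = 2, y_press time = 1.5.
Δz = y_collating·Δb = 2 × (-6) = -12, so new z* = 740 − 12 = 728.

728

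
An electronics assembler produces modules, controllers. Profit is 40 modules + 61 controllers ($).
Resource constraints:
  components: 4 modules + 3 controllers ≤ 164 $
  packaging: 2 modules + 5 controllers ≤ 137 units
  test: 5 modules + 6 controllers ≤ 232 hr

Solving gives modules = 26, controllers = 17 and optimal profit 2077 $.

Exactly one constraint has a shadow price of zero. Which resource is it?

components

components: 155/164 (slack 9)
packaging: 137/137 (binding)
test: 232/232 (binding)
By complementary slackness, a constraint with positive slack has shadow price 0 → components.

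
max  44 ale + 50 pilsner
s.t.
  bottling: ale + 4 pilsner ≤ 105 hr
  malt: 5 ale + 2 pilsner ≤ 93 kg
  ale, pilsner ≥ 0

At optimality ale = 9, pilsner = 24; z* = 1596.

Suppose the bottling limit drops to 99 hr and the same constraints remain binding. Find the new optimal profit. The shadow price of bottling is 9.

Δb = -6, so new z* = 1596 + (9)·(-6) = 1596 − 54 = 1542.

1542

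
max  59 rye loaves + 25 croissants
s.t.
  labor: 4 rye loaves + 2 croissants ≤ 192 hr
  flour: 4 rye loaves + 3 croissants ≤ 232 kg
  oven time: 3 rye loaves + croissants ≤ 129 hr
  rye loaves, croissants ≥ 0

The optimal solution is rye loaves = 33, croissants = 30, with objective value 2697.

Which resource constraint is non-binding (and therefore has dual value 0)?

labor: 192/192 (binding)
flour: 222/232 (slack 10)
oven time: 129/129 (binding)
By complementary slackness, a constraint with positive slack has shadow price 0 → flour.

flour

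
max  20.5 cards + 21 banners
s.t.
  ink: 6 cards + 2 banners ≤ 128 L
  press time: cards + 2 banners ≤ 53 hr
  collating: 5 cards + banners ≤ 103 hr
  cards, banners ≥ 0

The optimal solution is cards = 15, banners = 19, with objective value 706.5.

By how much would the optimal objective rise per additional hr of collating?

0

Check each constraint at x*: ink 128/128 (tight); press time 53/53 (tight); collating 94/103 (slack 9).
Since collating is not tight, its dual is 0.
The binding rows give the dual system: 6·y_ink + 1·y_press time = 20.5 and 2·y_ink + 2·y_press time = 21.
This yields shadow prices y_ink = 2, y_press time = 8.5.
Shadow price of collating = 0.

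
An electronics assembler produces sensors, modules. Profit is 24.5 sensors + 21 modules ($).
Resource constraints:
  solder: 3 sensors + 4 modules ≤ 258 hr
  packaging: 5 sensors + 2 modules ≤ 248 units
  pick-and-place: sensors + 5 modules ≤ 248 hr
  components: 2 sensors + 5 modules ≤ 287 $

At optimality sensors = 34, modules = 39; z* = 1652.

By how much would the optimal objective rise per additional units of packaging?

2.5

Check each constraint at x*: solder 258/258 (tight); packaging 248/248 (tight); pick-and-place 229/248 (slack 19); components 263/287 (slack 24).
Slack constraints have shadow price 0 (complementary slackness).
The binding rows give the dual system: 3·y_solder + 5·y_packaging = 24.5 and 4·y_solder + 2·y_packaging = 21.
→ y_solder = 4 and y_packaging = 2.5.
Shadow price of packaging = 2.5.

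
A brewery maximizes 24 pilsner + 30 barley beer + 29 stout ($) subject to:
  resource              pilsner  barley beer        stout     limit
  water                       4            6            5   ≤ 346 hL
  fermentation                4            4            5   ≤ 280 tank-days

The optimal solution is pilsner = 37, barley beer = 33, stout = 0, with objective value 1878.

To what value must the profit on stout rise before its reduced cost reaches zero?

30

Check each constraint at x*: water 346/346 (tight); fermentation 280/280 (tight).
Dual feasibility on the basic columns requires 4·y_water + 4·y_fermentation = 24, 6·y_water + 4·y_fermentation = 30.
→ y_water = 3 and y_fermentation = 3.
stout enters the basis when its profit ≥ yᵀa₃ = 3·5 + 3·5 = 30.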